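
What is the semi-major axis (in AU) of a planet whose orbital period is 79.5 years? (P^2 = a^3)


a = P^(2/3) = 79.5^(2/3) = 18.4889

18.4889 AU


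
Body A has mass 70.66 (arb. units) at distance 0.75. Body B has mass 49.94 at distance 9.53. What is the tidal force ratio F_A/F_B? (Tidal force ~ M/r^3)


Ratio = (M1/r1^3) / (M2/r2^3) = (70.66/0.75^3) / (49.94/9.53^3) = 2902.8193

2902.8193


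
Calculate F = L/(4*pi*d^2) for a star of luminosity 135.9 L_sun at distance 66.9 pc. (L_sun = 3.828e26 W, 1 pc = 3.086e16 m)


F = L / (4*pi*d^2) = 5.202e+28 / (4*pi*(2.065e+18)^2) = 9.713e-10

9.713e-10 W/m^2


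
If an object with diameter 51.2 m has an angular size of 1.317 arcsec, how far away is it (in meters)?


D = size / theta_rad, theta_rad = 1.317 * pi/(180*3600) = 6.385e-06, D = 8.019e+06

8.019e+06 m


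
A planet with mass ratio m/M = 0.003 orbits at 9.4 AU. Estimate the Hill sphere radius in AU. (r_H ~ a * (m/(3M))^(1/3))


r_H = a * (m/3M)^(1/3) = 9.4 * (0.003/3)^(1/3) = 0.94

0.94 AU


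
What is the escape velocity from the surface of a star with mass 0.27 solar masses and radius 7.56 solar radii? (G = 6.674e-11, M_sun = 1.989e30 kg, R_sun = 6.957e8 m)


M = 0.27 * 1.989e30 kg = 5.3703e+29 kg; R = 7.56 * 6.957e8 m = 5.259492e+09 m. v_esc = sqrt(2GM/R) = sqrt(2 * 6.674e-11 * 5.3703e+29 / 5.259492e+09) = 116744.2429

116744.2429 m/s


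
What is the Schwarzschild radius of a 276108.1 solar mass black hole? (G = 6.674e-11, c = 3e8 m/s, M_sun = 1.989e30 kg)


M = 276108.1 * 1.989e30 kg = 5.491790109e+35 kg. rs = 2GM/c^2 = 2 * 6.674e-11 * 5.491790109e+35 / (3e8)^2 = 8.145e+08

8.145e+08 m


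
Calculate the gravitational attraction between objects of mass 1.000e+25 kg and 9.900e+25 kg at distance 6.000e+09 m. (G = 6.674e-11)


F = G*m1*m2/r^2 = 6.674e-11 * 1.000e+25 * 9.900e+25 / (6.000e+09)^2 = 6.674e-11 * 9.900e+50 / 3.600e+19 = 1.835e+21

1.835e+21 N


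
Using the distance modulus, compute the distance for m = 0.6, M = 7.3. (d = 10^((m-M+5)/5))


d = 10^((m - M + 5)/5) = 10^((0.6 - 7.3 + 5)/5) = 0.4571

0.4571 pc


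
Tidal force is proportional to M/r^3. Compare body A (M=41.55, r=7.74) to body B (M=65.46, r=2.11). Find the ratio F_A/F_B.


Ratio = (M1/r1^3) / (M2/r2^3) = (41.55/7.74^3) / (65.46/2.11^3) = 0.0129

0.0129


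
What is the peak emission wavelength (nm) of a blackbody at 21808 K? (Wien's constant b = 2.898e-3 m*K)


lam_max = b / T = 2.898e-3 / 21808 = 1.329e-07 m = 132.887 nm

132.887 nm


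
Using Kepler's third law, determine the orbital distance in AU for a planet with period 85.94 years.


a = P^(2/3) = 85.94^(2/3) = 19.4744

19.4744 AU


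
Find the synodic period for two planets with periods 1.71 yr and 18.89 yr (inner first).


1/P_syn = |1/P1 - 1/P2| = |1/1.71 - 1/18.89| => P_syn = 1.8802

1.8802 years


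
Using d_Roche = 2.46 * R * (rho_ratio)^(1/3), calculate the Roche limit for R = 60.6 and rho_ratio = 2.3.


d_Roche = 2.46 * 60.6 * 2.3^(1/3) = 196.7812

196.7812


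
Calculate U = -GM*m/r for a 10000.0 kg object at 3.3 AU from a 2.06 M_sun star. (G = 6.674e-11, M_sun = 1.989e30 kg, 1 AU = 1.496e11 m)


M = 2.06 * 1.989e30 kg = 4.09734e+30 kg; r = 3.3 AU * 1.496e11 m/AU = 4.9368e+11 m. U = -GM*m/r = -(6.674e-11 * 4.09734e+30 * 10000.0) / 4.9368e+11 = -5.539e+12

-5.539e+12 J


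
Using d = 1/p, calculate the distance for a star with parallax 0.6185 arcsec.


d = 1/p = 1/0.6185 = 1.6168

1.6168 pc


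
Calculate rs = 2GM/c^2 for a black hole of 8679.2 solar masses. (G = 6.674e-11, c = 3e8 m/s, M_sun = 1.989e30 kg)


M = 8679.2 * 1.989e30 kg = 1.72629288e+34 kg. rs = 2GM/c^2 = 2 * 6.674e-11 * 1.72629288e+34 / (3e8)^2 = 2.560e+07

2.560e+07 m


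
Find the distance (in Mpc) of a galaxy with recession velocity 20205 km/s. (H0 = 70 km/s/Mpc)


d = v / H0 = 20205 / 70 = 288.6429

288.6429 Mpc


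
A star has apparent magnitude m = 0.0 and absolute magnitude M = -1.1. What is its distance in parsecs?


d = 10^((m - M + 5)/5) = 10^((0.0 - -1.1 + 5)/5) = 16.5959

16.5959 pc


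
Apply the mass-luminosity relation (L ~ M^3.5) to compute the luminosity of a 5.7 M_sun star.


L/L_sun = (M/M_sun)^3.5 = 5.7^3.5 = 442.1422

442.1422 L_sun


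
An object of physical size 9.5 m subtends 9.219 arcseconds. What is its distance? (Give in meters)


D = size / theta_rad, theta_rad = 9.219 * pi/(180*3600) = 4.469e-05, D = 212551.8667

212551.8667 m


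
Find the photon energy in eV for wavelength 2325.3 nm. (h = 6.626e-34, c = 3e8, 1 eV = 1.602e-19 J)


E = hc/lambda = 6.626e-34 * 3e8 / 2.325e-06 = 8.549e-20 J = 0.5336 eV

0.5336 eV


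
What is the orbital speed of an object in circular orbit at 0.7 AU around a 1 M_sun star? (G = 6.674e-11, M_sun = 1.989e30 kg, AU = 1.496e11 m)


v = sqrt(GM/r) = sqrt(6.674e-11 * 1.989e+30 / 1.047e+11) = 35603.7445

35603.7445 m/s


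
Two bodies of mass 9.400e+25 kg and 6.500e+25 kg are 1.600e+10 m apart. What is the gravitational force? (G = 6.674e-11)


F = G*m1*m2/r^2 = 6.674e-11 * 9.400e+25 * 6.500e+25 / (1.600e+10)^2 = 6.674e-11 * 6.110e+51 / 2.560e+20 = 1.593e+21

1.593e+21 N


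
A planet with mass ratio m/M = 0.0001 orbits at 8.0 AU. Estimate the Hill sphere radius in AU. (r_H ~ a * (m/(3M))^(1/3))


r_H = a * (m/3M)^(1/3) = 8.0 * (0.0001/3)^(1/3) = 0.2575

0.2575 AU


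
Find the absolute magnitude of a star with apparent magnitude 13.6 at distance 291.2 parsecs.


M = m - 5*log10(d) + 5 = 13.6 - 5*log10(291.2) + 5 = 6.279

6.279


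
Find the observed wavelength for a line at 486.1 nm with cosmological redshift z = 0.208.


lam_obs = lam_emit * (1 + z) = 486.1 * (1 + 0.208) = 587.2088

587.2088 nm


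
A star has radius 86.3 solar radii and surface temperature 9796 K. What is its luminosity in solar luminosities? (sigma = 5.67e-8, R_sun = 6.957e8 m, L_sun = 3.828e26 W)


R = 86.3 * 6.957e8 m = 6.003891e+10 m. L = 4*pi*R^2*sigma*T^4 = 4*pi*(6.003891e+10)^2 * 5.67e-8 * 9796^4 = 2.36512243e+31 W. L/L_sun = 2.36512243e+31 / 3.828e26 = 61784.8075

61784.8075 L_sun


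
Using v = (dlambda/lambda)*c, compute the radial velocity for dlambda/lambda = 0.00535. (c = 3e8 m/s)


v = (dlambda/lambda) * c = 0.00535 * 3e8 = 1.605e+06

1.605e+06 m/s


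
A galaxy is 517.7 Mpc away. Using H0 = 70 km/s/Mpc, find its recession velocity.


v = H0 * d = 70 * 517.7 = 36239.0

36239.0 km/s


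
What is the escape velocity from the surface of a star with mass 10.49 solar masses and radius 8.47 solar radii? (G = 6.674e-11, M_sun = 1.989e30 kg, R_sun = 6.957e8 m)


M = 10.49 * 1.989e30 kg = 2.086461e+31 kg; R = 8.47 * 6.957e8 m = 5.892579e+09 m. v_esc = sqrt(2GM/R) = sqrt(2 * 6.674e-11 * 2.086461e+31 / 5.892579e+09) = 687480.7274

687480.7274 m/s


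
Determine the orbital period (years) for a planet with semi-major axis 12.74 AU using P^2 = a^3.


P = a^(3/2) = 12.74^1.5 = 45.4731

45.4731 years


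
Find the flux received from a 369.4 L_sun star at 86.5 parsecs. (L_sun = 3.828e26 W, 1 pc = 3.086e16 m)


F = L / (4*pi*d^2) = 1.414e+29 / (4*pi*(2.669e+18)^2) = 1.579e-09

1.579e-09 W/m^2


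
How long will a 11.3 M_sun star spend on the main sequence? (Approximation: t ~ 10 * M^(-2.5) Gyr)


t = 10 * M^(-2.5) = 10 * 11.3^(-2.5) = 0.0233

0.0233 Gyr


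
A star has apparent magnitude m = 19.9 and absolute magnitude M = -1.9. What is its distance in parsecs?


d = 10^((m - M + 5)/5) = 10^((19.9 - -1.9 + 5)/5) = 229086.7653

229086.7653 pc


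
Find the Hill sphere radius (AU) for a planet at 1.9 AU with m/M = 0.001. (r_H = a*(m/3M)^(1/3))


r_H = a * (m/3M)^(1/3) = 1.9 * (0.001/3)^(1/3) = 0.1317

0.1317 AU


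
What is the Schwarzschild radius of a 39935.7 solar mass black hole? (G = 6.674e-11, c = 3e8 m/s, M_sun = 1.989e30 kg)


M = 39935.7 * 1.989e30 kg = 7.94321073e+34 kg. rs = 2GM/c^2 = 2 * 6.674e-11 * 7.94321073e+34 / (3e8)^2 = 1.178e+08

1.178e+08 m


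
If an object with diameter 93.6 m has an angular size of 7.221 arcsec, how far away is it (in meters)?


D = size / theta_rad, theta_rad = 7.221 * pi/(180*3600) = 3.501e-05, D = 2.674e+06

2.674e+06 m


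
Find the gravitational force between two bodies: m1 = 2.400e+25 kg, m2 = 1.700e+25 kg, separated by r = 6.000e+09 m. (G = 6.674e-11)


F = G*m1*m2/r^2 = 6.674e-11 * 2.400e+25 * 1.700e+25 / (6.000e+09)^2 = 6.674e-11 * 4.080e+50 / 3.600e+19 = 7.564e+20

7.564e+20 N


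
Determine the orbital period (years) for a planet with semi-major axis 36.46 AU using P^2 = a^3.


P = a^(3/2) = 36.46^1.5 = 220.1532

220.1532 years


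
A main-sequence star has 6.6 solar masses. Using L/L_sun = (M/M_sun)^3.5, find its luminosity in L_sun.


L/L_sun = (M/M_sun)^3.5 = 6.6^3.5 = 738.5906

738.5906 L_sun


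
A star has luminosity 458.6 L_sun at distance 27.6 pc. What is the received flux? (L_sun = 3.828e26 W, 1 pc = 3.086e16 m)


F = L / (4*pi*d^2) = 1.756e+29 / (4*pi*(8.517e+17)^2) = 1.926e-08

1.926e-08 W/m^2


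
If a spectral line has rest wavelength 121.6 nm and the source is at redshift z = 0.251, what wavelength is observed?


lam_obs = lam_emit * (1 + z) = 121.6 * (1 + 0.251) = 152.1216

152.1216 nm


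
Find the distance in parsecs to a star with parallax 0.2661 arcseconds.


d = 1/p = 1/0.2661 = 3.758

3.758 pc


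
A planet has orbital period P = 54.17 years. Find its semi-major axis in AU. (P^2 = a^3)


a = P^(2/3) = 54.17^(2/3) = 14.3166

14.3166 AU


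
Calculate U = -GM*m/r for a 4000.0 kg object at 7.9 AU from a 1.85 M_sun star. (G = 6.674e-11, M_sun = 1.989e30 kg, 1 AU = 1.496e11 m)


M = 1.85 * 1.989e30 kg = 3.67965e+30 kg; r = 7.9 AU * 1.496e11 m/AU = 1.18184e+12 m. U = -GM*m/r = -(6.674e-11 * 3.67965e+30 * 4000.0) / 1.18184e+12 = -8.312e+11

-8.312e+11 J


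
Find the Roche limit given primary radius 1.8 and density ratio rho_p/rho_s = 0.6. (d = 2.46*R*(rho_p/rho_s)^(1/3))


d_Roche = 2.46 * 1.8 * 0.6^(1/3) = 3.7347

3.7347


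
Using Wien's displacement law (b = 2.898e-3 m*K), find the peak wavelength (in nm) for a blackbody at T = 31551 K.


lam_max = b / T = 2.898e-3 / 31551 = 9.185e-08 m = 91.8513 nm

91.8513 nm


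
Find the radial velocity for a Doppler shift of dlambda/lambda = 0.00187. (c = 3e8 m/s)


v = (dlambda/lambda) * c = 0.00187 * 3e8 = 561000.0

561000.0 m/s


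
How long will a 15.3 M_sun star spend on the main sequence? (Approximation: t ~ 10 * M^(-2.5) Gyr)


t = 10 * M^(-2.5) = 10 * 15.3^(-2.5) = 0.0109

0.0109 Gyr


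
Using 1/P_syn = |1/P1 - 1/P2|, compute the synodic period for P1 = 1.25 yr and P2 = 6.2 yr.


1/P_syn = |1/P1 - 1/P2| = |1/1.25 - 1/6.2| => P_syn = 1.5657

1.5657 years


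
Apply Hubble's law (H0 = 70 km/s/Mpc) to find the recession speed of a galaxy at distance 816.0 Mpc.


v = H0 * d = 70 * 816.0 = 57120.0

57120.0 km/s


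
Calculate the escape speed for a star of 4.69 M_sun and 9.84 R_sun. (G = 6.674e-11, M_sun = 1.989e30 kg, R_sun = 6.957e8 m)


M = 4.69 * 1.989e30 kg = 9.32841e+30 kg; R = 9.84 * 6.957e8 m = 6.845688e+09 m. v_esc = sqrt(2GM/R) = sqrt(2 * 6.674e-11 * 9.32841e+30 / 6.845688e+09) = 426484.6071

426484.6071 m/s


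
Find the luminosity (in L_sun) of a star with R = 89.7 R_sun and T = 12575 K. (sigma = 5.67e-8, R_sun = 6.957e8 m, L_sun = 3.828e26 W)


R = 89.7 * 6.957e8 m = 6.240429e+10 m. L = 4*pi*R^2*sigma*T^4 = 4*pi*(6.240429e+10)^2 * 5.67e-8 * 12575^4 = 6.938311448e+31 W. L/L_sun = 6.938311448e+31 / 3.828e26 = 181251.6052

181251.6052 L_sun


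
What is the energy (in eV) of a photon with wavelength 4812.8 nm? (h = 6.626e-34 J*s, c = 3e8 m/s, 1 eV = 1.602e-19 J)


E = hc/lambda = 6.626e-34 * 3e8 / 4.813e-06 = 4.130e-20 J = 0.2578 eV

0.2578 eV


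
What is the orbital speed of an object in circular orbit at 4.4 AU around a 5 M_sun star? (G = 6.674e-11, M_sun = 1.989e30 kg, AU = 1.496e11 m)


v = sqrt(GM/r) = sqrt(6.674e-11 * 9.945e+30 / 6.582e+11) = 31754.3597

31754.3597 m/s


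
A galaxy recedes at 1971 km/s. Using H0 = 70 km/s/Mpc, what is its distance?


d = v / H0 = 1971 / 70 = 28.1571

28.1571 Mpc


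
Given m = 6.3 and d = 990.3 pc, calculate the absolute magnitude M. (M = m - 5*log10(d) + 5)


M = m - 5*log10(d) + 5 = 6.3 - 5*log10(990.3) + 5 = -3.6788

-3.6788


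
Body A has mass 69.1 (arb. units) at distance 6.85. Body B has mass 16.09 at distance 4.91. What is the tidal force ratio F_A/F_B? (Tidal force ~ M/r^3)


Ratio = (M1/r1^3) / (M2/r2^3) = (69.1/6.85^3) / (16.09/4.91^3) = 1.5816

1.5816


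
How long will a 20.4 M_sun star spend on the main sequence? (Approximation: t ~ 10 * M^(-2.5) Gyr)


t = 10 * M^(-2.5) = 10 * 20.4^(-2.5) = 0.0053

0.0053 Gyr


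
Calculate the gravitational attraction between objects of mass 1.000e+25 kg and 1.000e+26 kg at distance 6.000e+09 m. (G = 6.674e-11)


F = G*m1*m2/r^2 = 6.674e-11 * 1.000e+25 * 1.000e+26 / (6.000e+09)^2 = 6.674e-11 * 1.000e+51 / 3.600e+19 = 1.854e+21

1.854e+21 N


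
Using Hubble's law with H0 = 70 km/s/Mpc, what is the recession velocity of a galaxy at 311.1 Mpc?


v = H0 * d = 70 * 311.1 = 21777.0

21777.0 km/s


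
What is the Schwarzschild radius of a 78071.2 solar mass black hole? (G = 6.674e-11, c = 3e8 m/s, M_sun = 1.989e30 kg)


M = 78071.2 * 1.989e30 kg = 1.552836168e+35 kg. rs = 2GM/c^2 = 2 * 6.674e-11 * 1.552836168e+35 / (3e8)^2 = 2.303e+08

2.303e+08 m


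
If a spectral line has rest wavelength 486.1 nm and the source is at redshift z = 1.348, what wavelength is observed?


lam_obs = lam_emit * (1 + z) = 486.1 * (1 + 1.348) = 1141.3628

1141.3628 nm


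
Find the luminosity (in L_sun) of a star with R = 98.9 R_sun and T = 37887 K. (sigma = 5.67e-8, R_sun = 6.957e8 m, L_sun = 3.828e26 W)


R = 98.9 * 6.957e8 m = 6.880473e+10 m. L = 4*pi*R^2*sigma*T^4 = 4*pi*(6.880473e+10)^2 * 5.67e-8 * 37887^4 = 6.950089299e+33 W. L/L_sun = 6.950089299e+33 / 3.828e26 = 1.816e+07

1.816e+07 L_sun


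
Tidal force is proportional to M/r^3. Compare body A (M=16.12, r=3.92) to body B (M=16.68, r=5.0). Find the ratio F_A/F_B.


Ratio = (M1/r1^3) / (M2/r2^3) = (16.12/3.92^3) / (16.68/5.0^3) = 2.0055

2.0055


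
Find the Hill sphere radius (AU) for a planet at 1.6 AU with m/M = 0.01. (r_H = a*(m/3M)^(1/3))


r_H = a * (m/3M)^(1/3) = 1.6 * (0.01/3)^(1/3) = 0.239

0.239 AU


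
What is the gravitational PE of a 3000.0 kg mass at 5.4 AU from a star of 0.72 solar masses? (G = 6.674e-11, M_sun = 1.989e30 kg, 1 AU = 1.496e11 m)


M = 0.72 * 1.989e30 kg = 1.43208e+30 kg; r = 5.4 AU * 1.496e11 m/AU = 8.0784e+11 m. U = -GM*m/r = -(6.674e-11 * 1.43208e+30 * 3000.0) / 8.0784e+11 = -3.549e+11

-3.549e+11 J


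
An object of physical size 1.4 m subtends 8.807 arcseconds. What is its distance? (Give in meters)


D = size / theta_rad, theta_rad = 8.807 * pi/(180*3600) = 4.270e-05, D = 32788.7736

32788.7736 m


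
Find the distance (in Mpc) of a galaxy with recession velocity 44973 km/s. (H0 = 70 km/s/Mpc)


d = v / H0 = 44973 / 70 = 642.4714

642.4714 Mpc


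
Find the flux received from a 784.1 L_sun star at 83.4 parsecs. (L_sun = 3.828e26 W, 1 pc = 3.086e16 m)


F = L / (4*pi*d^2) = 3.002e+29 / (4*pi*(2.574e+18)^2) = 3.606e-09

3.606e-09 W/m^2


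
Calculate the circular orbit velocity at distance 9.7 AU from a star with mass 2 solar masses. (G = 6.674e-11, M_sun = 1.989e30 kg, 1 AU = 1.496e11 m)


v = sqrt(GM/r) = sqrt(6.674e-11 * 3.978e+30 / 1.451e+12) = 13526.1384

13526.1384 m/s


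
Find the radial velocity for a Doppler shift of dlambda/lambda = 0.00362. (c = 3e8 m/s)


v = (dlambda/lambda) * c = 0.00362 * 3e8 = 1.086e+06

1.086e+06 m/s


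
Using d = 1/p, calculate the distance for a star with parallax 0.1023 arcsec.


d = 1/p = 1/0.1023 = 9.7752

9.7752 pc


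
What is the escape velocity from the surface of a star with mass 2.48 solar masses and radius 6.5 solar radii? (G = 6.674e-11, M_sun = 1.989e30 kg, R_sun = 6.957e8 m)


M = 2.48 * 1.989e30 kg = 4.93272e+30 kg; R = 6.5 * 6.957e8 m = 4.52205e+09 m. v_esc = sqrt(2GM/R) = sqrt(2 * 6.674e-11 * 4.93272e+30 / 4.52205e+09) = 381578.2843

381578.2843 m/s


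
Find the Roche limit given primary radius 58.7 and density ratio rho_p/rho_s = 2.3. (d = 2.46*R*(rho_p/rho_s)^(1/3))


d_Roche = 2.46 * 58.7 * 2.3^(1/3) = 190.6115

190.6115


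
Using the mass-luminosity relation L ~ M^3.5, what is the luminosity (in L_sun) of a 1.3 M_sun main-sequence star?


L/L_sun = (M/M_sun)^3.5 = 1.3^3.5 = 2.505

2.505 L_sun


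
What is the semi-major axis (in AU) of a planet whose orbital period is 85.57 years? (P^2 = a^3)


a = P^(2/3) = 85.57^(2/3) = 19.4184

19.4184 AU


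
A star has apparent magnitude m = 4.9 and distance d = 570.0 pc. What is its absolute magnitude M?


M = m - 5*log10(d) + 5 = 4.9 - 5*log10(570.0) + 5 = -3.8794

-3.8794


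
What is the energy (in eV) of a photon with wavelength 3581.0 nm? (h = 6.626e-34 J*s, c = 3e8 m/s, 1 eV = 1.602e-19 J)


E = hc/lambda = 6.626e-34 * 3e8 / 3.581e-06 = 5.551e-20 J = 0.3465 eV

0.3465 eV


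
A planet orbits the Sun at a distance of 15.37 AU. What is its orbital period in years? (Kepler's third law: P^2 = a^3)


P = a^(3/2) = 15.37^1.5 = 60.2575

60.2575 years


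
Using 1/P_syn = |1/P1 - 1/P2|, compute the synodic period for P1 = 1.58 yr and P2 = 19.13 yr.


1/P_syn = |1/P1 - 1/P2| = |1/1.58 - 1/19.13| => P_syn = 1.7222

1.7222 years


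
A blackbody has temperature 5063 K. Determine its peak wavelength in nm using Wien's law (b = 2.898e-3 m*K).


lam_max = b / T = 2.898e-3 / 5063 = 5.724e-07 m = 572.3879 nm

572.3879 nm


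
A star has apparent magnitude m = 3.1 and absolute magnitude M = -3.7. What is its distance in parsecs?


d = 10^((m - M + 5)/5) = 10^((3.1 - -3.7 + 5)/5) = 229.0868

229.0868 pc


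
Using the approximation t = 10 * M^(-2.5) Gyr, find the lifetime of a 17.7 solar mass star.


t = 10 * M^(-2.5) = 10 * 17.7^(-2.5) = 0.0076

0.0076 Gyr


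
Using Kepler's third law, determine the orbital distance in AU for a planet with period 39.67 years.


a = P^(2/3) = 39.67^(2/3) = 11.6317

11.6317 AU


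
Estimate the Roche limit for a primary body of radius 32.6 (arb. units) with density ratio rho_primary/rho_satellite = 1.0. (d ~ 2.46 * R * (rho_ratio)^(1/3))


d_Roche = 2.46 * 32.6 * 1.0^(1/3) = 80.196

80.196


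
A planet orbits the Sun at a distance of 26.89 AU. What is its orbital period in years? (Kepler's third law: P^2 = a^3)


P = a^(3/2) = 26.89^1.5 = 139.4396

139.4396 years


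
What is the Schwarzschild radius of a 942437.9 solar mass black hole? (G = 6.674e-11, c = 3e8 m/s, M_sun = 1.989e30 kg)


M = 942437.9 * 1.989e30 kg = 1.874508983e+36 kg. rs = 2GM/c^2 = 2 * 6.674e-11 * 1.874508983e+36 / (3e8)^2 = 2.780e+09

2.780e+09 m


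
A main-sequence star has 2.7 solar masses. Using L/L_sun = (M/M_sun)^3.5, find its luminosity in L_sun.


L/L_sun = (M/M_sun)^3.5 = 2.7^3.5 = 32.3425

32.3425 L_sun


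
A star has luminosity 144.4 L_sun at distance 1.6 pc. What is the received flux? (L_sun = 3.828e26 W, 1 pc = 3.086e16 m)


F = L / (4*pi*d^2) = 5.528e+28 / (4*pi*(4.938e+16)^2) = 1.804e-06

1.804e-06 W/m^2


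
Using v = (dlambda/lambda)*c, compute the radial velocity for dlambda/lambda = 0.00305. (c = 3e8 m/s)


v = (dlambda/lambda) * c = 0.00305 * 3e8 = 915000.0

915000.0 m/s


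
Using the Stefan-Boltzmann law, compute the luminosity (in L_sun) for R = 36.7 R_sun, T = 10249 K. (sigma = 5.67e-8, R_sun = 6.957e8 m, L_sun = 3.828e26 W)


R = 36.7 * 6.957e8 m = 2.553219e+10 m. L = 4*pi*R^2*sigma*T^4 = 4*pi*(2.553219e+10)^2 * 5.67e-8 * 10249^4 = 5.1250137e+30 W. L/L_sun = 5.1250137e+30 / 3.828e26 = 13388.2281

13388.2281 L_sun


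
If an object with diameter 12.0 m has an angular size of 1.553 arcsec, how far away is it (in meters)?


D = size / theta_rad, theta_rad = 1.553 * pi/(180*3600) = 7.529e-06, D = 1.594e+06

1.594e+06 m


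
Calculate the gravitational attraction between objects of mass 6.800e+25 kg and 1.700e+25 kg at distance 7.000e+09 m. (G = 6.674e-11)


F = G*m1*m2/r^2 = 6.674e-11 * 6.800e+25 * 1.700e+25 / (7.000e+09)^2 = 6.674e-11 * 1.156e+51 / 4.900e+19 = 1.575e+21

1.575e+21 N


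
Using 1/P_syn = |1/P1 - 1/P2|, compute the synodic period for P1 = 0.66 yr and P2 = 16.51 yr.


1/P_syn = |1/P1 - 1/P2| = |1/0.66 - 1/16.51| => P_syn = 0.6875

0.6875 years


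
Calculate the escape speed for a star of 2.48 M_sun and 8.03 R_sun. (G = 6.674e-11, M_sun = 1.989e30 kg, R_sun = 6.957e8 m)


M = 2.48 * 1.989e30 kg = 4.93272e+30 kg; R = 8.03 * 6.957e8 m = 5.586471e+09 m. v_esc = sqrt(2GM/R) = sqrt(2 * 6.674e-11 * 4.93272e+30 / 5.586471e+09) = 343306.9193

343306.9193 m/s


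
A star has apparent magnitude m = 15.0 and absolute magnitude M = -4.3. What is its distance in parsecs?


d = 10^((m - M + 5)/5) = 10^((15.0 - -4.3 + 5)/5) = 72443.596

72443.596 pc


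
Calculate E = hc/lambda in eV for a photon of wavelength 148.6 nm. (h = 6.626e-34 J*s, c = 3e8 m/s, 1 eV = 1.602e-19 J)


E = hc/lambda = 6.626e-34 * 3e8 / 1.486e-07 = 1.338e-18 J = 8.3501 eV

8.3501 eV


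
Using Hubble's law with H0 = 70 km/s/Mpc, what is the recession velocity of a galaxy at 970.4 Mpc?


v = H0 * d = 70 * 970.4 = 67928.0

67928.0 km/s


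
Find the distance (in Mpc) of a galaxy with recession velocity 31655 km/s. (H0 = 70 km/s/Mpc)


d = v / H0 = 31655 / 70 = 452.2143

452.2143 Mpc


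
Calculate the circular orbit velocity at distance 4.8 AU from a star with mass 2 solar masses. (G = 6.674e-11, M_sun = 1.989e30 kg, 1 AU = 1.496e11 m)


v = sqrt(GM/r) = sqrt(6.674e-11 * 3.978e+30 / 7.181e+11) = 19228.2197

19228.2197 m/s


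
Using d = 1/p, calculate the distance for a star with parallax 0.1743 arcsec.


d = 1/p = 1/0.1743 = 5.7372

5.7372 pc


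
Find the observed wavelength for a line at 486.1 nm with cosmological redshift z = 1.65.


lam_obs = lam_emit * (1 + z) = 486.1 * (1 + 1.65) = 1288.165

1288.165 nm


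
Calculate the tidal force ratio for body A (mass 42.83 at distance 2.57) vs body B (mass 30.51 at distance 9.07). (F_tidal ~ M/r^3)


Ratio = (M1/r1^3) / (M2/r2^3) = (42.83/2.57^3) / (30.51/9.07^3) = 61.7061

61.7061


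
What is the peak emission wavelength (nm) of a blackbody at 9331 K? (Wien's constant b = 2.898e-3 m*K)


lam_max = b / T = 2.898e-3 / 9331 = 3.106e-07 m = 310.5776 nm

310.5776 nm


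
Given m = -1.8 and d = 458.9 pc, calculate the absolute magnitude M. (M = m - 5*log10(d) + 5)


M = m - 5*log10(d) + 5 = -1.8 - 5*log10(458.9) + 5 = -10.1086

-10.1086


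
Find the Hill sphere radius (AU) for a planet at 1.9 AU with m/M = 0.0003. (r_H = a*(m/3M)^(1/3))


r_H = a * (m/3M)^(1/3) = 1.9 * (0.0003/3)^(1/3) = 0.0882

0.0882 AU


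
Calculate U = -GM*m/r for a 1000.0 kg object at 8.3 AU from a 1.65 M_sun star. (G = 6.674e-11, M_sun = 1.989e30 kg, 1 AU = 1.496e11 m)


M = 1.65 * 1.989e30 kg = 3.28185e+30 kg; r = 8.3 AU * 1.496e11 m/AU = 1.24168e+12 m. U = -GM*m/r = -(6.674e-11 * 3.28185e+30 * 1000.0) / 1.24168e+12 = -1.764e+11

-1.764e+11 J


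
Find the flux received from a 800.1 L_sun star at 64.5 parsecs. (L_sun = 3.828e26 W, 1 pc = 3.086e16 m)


F = L / (4*pi*d^2) = 3.063e+29 / (4*pi*(1.990e+18)^2) = 6.152e-09

6.152e-09 W/m^2


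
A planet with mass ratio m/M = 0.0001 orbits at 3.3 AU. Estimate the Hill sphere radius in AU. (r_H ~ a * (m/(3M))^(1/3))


r_H = a * (m/3M)^(1/3) = 3.3 * (0.0001/3)^(1/3) = 0.1062

0.1062 AU


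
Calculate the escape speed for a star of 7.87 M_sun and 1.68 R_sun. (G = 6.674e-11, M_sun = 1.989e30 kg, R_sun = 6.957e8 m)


M = 7.87 * 1.989e30 kg = 1.565343e+31 kg; R = 1.68 * 6.957e8 m = 1.168776e+09 m. v_esc = sqrt(2GM/R) = sqrt(2 * 6.674e-11 * 1.565343e+31 / 1.168776e+09) = 1.337e+06

1.337e+06 m/s


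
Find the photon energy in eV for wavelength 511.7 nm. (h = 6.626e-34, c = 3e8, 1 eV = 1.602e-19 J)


E = hc/lambda = 6.626e-34 * 3e8 / 5.117e-07 = 3.885e-19 J = 2.4249 eV

2.4249 eV


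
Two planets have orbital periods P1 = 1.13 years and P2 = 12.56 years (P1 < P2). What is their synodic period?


1/P_syn = |1/P1 - 1/P2| = |1/1.13 - 1/12.56| => P_syn = 1.2417

1.2417 years


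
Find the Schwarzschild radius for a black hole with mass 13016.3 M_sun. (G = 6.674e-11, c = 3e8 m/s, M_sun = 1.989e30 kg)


M = 13016.3 * 1.989e30 kg = 2.58894207e+34 kg. rs = 2GM/c^2 = 2 * 6.674e-11 * 2.58894207e+34 / (3e8)^2 = 3.840e+07

3.840e+07 m


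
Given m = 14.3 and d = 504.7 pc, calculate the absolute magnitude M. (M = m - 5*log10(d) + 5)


M = m - 5*log10(d) + 5 = 14.3 - 5*log10(504.7) + 5 = 5.7848

5.7848


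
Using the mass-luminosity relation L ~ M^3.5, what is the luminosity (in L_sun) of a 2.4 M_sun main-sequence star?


L/L_sun = (M/M_sun)^3.5 = 2.4^3.5 = 21.416

21.416 L_sun


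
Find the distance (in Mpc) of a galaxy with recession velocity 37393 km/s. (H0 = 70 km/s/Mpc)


d = v / H0 = 37393 / 70 = 534.1857

534.1857 Mpc


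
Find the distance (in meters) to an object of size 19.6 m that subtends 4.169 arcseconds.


D = size / theta_rad, theta_rad = 4.169 * pi/(180*3600) = 2.021e-05, D = 969726.6017

969726.6017 m


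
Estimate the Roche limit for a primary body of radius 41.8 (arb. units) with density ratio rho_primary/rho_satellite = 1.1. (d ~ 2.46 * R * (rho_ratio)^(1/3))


d_Roche = 2.46 * 41.8 * 1.1^(1/3) = 106.1473

106.1473


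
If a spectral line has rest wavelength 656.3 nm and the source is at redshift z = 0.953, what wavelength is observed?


lam_obs = lam_emit * (1 + z) = 656.3 * (1 + 0.953) = 1281.7539

1281.7539 nm


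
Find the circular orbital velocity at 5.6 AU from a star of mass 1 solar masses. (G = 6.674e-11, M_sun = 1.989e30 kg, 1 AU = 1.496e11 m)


v = sqrt(GM/r) = sqrt(6.674e-11 * 1.989e+30 / 8.378e+11) = 12587.8246

12587.8246 m/s


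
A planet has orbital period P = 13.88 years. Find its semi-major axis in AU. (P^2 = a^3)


a = P^(2/3) = 13.88^(2/3) = 5.7755

5.7755 AU


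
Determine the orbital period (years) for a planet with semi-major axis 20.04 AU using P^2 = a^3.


P = a^(3/2) = 20.04^1.5 = 89.7112

89.7112 years


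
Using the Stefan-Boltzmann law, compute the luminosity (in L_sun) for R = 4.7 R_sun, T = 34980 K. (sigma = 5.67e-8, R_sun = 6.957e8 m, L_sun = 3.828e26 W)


R = 4.7 * 6.957e8 m = 3.26979e+09 m. L = 4*pi*R^2*sigma*T^4 = 4*pi*(3.26979e+09)^2 * 5.67e-8 * 34980^4 = 1.140543532e+31 W. L/L_sun = 1.140543532e+31 / 3.828e26 = 29794.7631

29794.7631 L_sun


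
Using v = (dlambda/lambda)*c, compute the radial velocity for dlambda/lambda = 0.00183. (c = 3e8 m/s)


v = (dlambda/lambda) * c = 0.00183 * 3e8 = 549000.0

549000.0 m/s


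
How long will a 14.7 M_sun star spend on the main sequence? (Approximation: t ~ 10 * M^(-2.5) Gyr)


t = 10 * M^(-2.5) = 10 * 14.7^(-2.5) = 0.0121

0.0121 Gyr


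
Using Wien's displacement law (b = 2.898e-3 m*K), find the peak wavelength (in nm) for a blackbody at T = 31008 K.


lam_max = b / T = 2.898e-3 / 31008 = 9.346e-08 m = 93.4598 nm

93.4598 nm


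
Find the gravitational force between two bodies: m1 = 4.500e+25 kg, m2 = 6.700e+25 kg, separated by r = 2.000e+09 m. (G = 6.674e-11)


F = G*m1*m2/r^2 = 6.674e-11 * 4.500e+25 * 6.700e+25 / (2.000e+09)^2 = 6.674e-11 * 3.015e+51 / 4.000e+18 = 5.031e+22

5.031e+22 N


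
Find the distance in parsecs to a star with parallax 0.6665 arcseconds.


d = 1/p = 1/0.6665 = 1.5004

1.5004 pc


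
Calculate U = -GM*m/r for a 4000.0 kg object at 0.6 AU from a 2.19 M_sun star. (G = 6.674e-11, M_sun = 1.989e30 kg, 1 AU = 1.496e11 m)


M = 2.19 * 1.989e30 kg = 4.35591e+30 kg; r = 0.6 AU * 1.496e11 m/AU = 8.976e+10 m. U = -GM*m/r = -(6.674e-11 * 4.35591e+30 * 4000.0) / 8.976e+10 = -1.296e+13

-1.296e+13 J


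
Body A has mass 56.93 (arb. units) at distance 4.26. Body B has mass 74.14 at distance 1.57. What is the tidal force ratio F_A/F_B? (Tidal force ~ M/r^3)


Ratio = (M1/r1^3) / (M2/r2^3) = (56.93/4.26^3) / (74.14/1.57^3) = 0.0384

0.0384


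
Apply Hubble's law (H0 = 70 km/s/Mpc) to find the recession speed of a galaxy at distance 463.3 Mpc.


v = H0 * d = 70 * 463.3 = 32431.0

32431.0 km/s


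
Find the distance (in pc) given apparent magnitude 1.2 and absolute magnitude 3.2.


d = 10^((m - M + 5)/5) = 10^((1.2 - 3.2 + 5)/5) = 3.9811

3.9811 pc


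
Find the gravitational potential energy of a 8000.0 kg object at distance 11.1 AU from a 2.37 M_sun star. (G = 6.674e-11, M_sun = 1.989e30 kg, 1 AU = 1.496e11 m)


M = 2.37 * 1.989e30 kg = 4.71393e+30 kg; r = 11.1 AU * 1.496e11 m/AU = 1.66056e+12 m. U = -GM*m/r = -(6.674e-11 * 4.71393e+30 * 8000.0) / 1.66056e+12 = -1.516e+12

-1.516e+12 J


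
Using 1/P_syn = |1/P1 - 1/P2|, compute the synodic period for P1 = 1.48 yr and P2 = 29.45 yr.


1/P_syn = |1/P1 - 1/P2| = |1/1.48 - 1/29.45| => P_syn = 1.5583

1.5583 years


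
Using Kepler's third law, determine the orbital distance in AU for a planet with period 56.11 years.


a = P^(2/3) = 56.11^(2/3) = 14.6564

14.6564 AU


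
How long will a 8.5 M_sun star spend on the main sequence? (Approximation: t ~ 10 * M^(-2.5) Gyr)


t = 10 * M^(-2.5) = 10 * 8.5^(-2.5) = 0.0475

0.0475 Gyr


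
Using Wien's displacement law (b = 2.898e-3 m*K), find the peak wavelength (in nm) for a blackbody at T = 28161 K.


lam_max = b / T = 2.898e-3 / 28161 = 1.029e-07 m = 102.9083 nm

102.9083 nm


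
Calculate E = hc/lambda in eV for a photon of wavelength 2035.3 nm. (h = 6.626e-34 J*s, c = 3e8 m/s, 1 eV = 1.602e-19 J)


E = hc/lambda = 6.626e-34 * 3e8 / 2.035e-06 = 9.767e-20 J = 0.6097 eV

0.6097 eV


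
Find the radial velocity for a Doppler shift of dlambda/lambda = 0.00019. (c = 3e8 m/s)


v = (dlambda/lambda) * c = 0.00019 * 3e8 = 57000.0

57000.0 m/s


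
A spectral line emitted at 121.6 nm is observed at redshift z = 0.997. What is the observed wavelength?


lam_obs = lam_emit * (1 + z) = 121.6 * (1 + 0.997) = 242.8352

242.8352 nm


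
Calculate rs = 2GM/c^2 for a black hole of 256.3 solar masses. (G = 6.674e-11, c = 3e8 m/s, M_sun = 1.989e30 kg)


M = 256.3 * 1.989e30 kg = 5.097807e+32 kg. rs = 2GM/c^2 = 2 * 6.674e-11 * 5.097807e+32 / (3e8)^2 = 756061.4204

756061.4204 m


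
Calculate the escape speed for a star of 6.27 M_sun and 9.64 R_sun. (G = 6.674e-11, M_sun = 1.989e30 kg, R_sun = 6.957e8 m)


M = 6.27 * 1.989e30 kg = 1.247103e+31 kg; R = 9.64 * 6.957e8 m = 6.706548e+09 m. v_esc = sqrt(2GM/R) = sqrt(2 * 6.674e-11 * 1.247103e+31 / 6.706548e+09) = 498206.9049

498206.9049 m/s


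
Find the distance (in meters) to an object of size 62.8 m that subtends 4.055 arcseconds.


D = size / theta_rad, theta_rad = 4.055 * pi/(180*3600) = 1.966e-05, D = 3.194e+06

3.194e+06 m


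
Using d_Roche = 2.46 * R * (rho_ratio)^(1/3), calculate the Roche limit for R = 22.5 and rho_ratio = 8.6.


d_Roche = 2.46 * 22.5 * 8.6^(1/3) = 113.4011

113.4011


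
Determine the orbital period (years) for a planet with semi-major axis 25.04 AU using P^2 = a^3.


P = a^(3/2) = 25.04^1.5 = 125.3001

125.3001 years


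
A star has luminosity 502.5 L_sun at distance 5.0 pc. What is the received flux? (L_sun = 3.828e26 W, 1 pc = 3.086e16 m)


F = L / (4*pi*d^2) = 1.924e+29 / (4*pi*(1.543e+17)^2) = 6.429e-07

6.429e-07 W/m^2


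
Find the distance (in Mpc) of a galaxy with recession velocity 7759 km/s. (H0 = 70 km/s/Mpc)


d = v / H0 = 7759 / 70 = 110.8429

110.8429 Mpc


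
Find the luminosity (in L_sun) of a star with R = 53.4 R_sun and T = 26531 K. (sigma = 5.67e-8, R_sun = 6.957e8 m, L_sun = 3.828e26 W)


R = 53.4 * 6.957e8 m = 3.715038e+10 m. L = 4*pi*R^2*sigma*T^4 = 4*pi*(3.715038e+10)^2 * 5.67e-8 * 26531^4 = 4.87229889e+32 W. L/L_sun = 4.87229889e+32 / 3.828e26 = 1.273e+06

1.273e+06 L_sun


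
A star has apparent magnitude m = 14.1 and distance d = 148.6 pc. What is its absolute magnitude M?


M = m - 5*log10(d) + 5 = 14.1 - 5*log10(148.6) + 5 = 8.2399

8.2399


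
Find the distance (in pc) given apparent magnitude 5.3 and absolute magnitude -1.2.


d = 10^((m - M + 5)/5) = 10^((5.3 - -1.2 + 5)/5) = 199.5262

199.5262 pc


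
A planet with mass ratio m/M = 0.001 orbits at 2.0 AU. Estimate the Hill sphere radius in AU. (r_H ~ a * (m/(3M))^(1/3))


r_H = a * (m/3M)^(1/3) = 2.0 * (0.001/3)^(1/3) = 0.1387

0.1387 AU


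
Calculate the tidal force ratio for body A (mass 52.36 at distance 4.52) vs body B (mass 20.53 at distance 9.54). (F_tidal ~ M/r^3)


Ratio = (M1/r1^3) / (M2/r2^3) = (52.36/4.52^3) / (20.53/9.54^3) = 23.9795

23.9795


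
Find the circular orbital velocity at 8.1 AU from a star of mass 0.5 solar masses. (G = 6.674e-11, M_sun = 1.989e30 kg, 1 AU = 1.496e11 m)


v = sqrt(GM/r) = sqrt(6.674e-11 * 9.945e+29 / 1.212e+12) = 7400.9452

7400.9452 m/s


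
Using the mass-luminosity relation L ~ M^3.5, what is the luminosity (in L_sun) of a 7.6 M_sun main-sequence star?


L/L_sun = (M/M_sun)^3.5 = 7.6^3.5 = 1210.1733

1210.1733 L_sun


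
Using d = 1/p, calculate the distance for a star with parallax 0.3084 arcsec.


d = 1/p = 1/0.3084 = 3.2425

3.2425 pc


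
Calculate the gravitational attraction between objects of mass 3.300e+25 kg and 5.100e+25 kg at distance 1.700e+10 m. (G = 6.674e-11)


F = G*m1*m2/r^2 = 6.674e-11 * 3.300e+25 * 5.100e+25 / (1.700e+10)^2 = 6.674e-11 * 1.683e+51 / 2.890e+20 = 3.887e+20

3.887e+20 N


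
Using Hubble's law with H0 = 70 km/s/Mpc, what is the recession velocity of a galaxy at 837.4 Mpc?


v = H0 * d = 70 * 837.4 = 58618.0

58618.0 km/s


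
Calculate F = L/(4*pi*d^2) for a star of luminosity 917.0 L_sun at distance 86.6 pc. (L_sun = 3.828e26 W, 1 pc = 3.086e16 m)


F = L / (4*pi*d^2) = 3.510e+29 / (4*pi*(2.672e+18)^2) = 3.911e-09

3.911e-09 W/m^2


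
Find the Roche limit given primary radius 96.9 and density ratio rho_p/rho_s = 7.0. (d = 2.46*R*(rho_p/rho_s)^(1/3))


d_Roche = 2.46 * 96.9 * 7.0^(1/3) = 455.9931

455.9931


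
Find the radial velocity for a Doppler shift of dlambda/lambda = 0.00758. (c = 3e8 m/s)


v = (dlambda/lambda) * c = 0.00758 * 3e8 = 2.274e+06

2.274e+06 m/s


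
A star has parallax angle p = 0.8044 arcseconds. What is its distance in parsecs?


d = 1/p = 1/0.8044 = 1.2432

1.2432 pc


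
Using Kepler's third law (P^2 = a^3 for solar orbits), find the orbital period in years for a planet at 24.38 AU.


P = a^(3/2) = 24.38^1.5 = 120.379

120.379 years


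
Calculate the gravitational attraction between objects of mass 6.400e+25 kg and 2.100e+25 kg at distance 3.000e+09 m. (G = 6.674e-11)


F = G*m1*m2/r^2 = 6.674e-11 * 6.400e+25 * 2.100e+25 / (3.000e+09)^2 = 6.674e-11 * 1.344e+51 / 9.000e+18 = 9.967e+21

9.967e+21 N


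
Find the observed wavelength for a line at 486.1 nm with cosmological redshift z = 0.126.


lam_obs = lam_emit * (1 + z) = 486.1 * (1 + 0.126) = 547.3486

547.3486 nm


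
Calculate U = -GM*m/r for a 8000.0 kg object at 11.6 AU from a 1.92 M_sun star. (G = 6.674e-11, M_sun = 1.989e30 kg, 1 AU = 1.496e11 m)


M = 1.92 * 1.989e30 kg = 3.81888e+30 kg; r = 11.6 AU * 1.496e11 m/AU = 1.73536e+12 m. U = -GM*m/r = -(6.674e-11 * 3.81888e+30 * 8000.0) / 1.73536e+12 = -1.175e+12

-1.175e+12 J


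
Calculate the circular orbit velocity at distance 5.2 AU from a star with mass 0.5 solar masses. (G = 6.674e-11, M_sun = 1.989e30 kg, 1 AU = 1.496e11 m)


v = sqrt(GM/r) = sqrt(6.674e-11 * 9.945e+29 / 7.779e+11) = 9236.938

9236.938 m/s


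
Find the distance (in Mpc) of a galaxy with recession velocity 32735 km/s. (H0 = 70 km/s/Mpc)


d = v / H0 = 32735 / 70 = 467.6429

467.6429 Mpc


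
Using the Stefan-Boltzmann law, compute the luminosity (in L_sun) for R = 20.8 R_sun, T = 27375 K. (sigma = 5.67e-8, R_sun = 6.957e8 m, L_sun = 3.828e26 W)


R = 20.8 * 6.957e8 m = 1.447056e+10 m. L = 4*pi*R^2*sigma*T^4 = 4*pi*(1.447056e+10)^2 * 5.67e-8 * 27375^4 = 8.37876695e+31 W. L/L_sun = 8.37876695e+31 / 3.828e26 = 218881.0593

218881.0593 L_sun


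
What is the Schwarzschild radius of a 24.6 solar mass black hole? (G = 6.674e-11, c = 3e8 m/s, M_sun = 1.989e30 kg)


M = 24.6 * 1.989e30 kg = 4.89294e+31 kg. rs = 2GM/c^2 = 2 * 6.674e-11 * 4.89294e+31 / (3e8)^2 = 72567.7368

72567.7368 m


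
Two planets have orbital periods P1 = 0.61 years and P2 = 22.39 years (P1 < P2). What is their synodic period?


1/P_syn = |1/P1 - 1/P2| = |1/0.61 - 1/22.39| => P_syn = 0.6271

0.6271 years


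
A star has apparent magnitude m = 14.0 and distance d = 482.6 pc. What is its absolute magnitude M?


M = m - 5*log10(d) + 5 = 14.0 - 5*log10(482.6) + 5 = 5.5821

5.5821


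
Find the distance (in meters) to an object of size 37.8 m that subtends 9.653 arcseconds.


D = size / theta_rad, theta_rad = 9.653 * pi/(180*3600) = 4.680e-05, D = 807708.4509

807708.4509 m


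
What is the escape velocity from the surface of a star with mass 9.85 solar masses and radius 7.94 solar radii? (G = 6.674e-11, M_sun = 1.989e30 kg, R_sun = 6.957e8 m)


M = 9.85 * 1.989e30 kg = 1.959165e+31 kg; R = 7.94 * 6.957e8 m = 5.523858e+09 m. v_esc = sqrt(2GM/R) = sqrt(2 * 6.674e-11 * 1.959165e+31 / 5.523858e+09) = 688053.729

688053.729 m/s


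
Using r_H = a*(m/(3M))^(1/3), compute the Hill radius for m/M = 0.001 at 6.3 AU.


r_H = a * (m/3M)^(1/3) = 6.3 * (0.001/3)^(1/3) = 0.4368

0.4368 AU


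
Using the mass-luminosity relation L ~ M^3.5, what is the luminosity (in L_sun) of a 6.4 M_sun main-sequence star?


L/L_sun = (M/M_sun)^3.5 = 6.4^3.5 = 663.1777

663.1777 L_sun


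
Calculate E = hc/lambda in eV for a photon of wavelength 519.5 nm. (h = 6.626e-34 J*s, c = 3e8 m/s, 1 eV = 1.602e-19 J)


E = hc/lambda = 6.626e-34 * 3e8 / 5.195e-07 = 3.826e-19 J = 2.3885 eV

2.3885 eV


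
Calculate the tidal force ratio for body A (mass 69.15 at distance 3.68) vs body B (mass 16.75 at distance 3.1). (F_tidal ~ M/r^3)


Ratio = (M1/r1^3) / (M2/r2^3) = (69.15/3.68^3) / (16.75/3.1^3) = 2.4679

2.4679


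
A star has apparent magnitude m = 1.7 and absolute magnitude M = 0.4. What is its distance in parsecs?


d = 10^((m - M + 5)/5) = 10^((1.7 - 0.4 + 5)/5) = 18.197

18.197 pc


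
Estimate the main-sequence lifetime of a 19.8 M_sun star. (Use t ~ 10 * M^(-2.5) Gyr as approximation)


t = 10 * M^(-2.5) = 10 * 19.8^(-2.5) = 0.0057

0.0057 Gyr


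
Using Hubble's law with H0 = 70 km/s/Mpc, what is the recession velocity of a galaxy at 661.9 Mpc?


v = H0 * d = 70 * 661.9 = 46333.0

46333.0 km/s


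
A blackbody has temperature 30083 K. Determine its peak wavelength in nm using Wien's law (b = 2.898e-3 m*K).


lam_max = b / T = 2.898e-3 / 30083 = 9.633e-08 m = 96.3335 nm

96.3335 nm


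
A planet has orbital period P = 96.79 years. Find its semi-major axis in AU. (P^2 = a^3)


a = P^(2/3) = 96.79^(2/3) = 21.0808

21.0808 AU


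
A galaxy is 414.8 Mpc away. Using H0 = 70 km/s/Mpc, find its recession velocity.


v = H0 * d = 70 * 414.8 = 29036.0

29036.0 km/s


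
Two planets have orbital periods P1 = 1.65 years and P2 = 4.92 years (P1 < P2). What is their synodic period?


1/P_syn = |1/P1 - 1/P2| = |1/1.65 - 1/4.92| => P_syn = 2.4826

2.4826 years


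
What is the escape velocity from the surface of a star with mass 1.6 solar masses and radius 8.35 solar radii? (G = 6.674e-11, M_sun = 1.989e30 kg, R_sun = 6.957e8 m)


M = 1.6 * 1.989e30 kg = 3.1824e+30 kg; R = 8.35 * 6.957e8 m = 5.809095e+09 m. v_esc = sqrt(2GM/R) = sqrt(2 * 6.674e-11 * 3.1824e+30 / 5.809095e+09) = 270415.289

270415.289 m/s


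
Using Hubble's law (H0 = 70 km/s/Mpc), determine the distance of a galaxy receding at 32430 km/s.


d = v / H0 = 32430 / 70 = 463.2857

463.2857 Mpc
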